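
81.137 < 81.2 True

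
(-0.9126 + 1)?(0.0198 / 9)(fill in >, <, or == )>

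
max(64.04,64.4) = 64.4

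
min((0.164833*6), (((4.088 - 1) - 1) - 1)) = 0.988998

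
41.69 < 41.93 True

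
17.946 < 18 True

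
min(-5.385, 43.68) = -5.385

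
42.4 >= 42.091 True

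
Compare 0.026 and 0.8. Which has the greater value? 0.8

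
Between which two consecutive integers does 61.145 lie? 61 and 62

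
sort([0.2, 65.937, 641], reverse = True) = [641, 65.937, 0.2]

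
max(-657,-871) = -657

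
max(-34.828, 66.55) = 66.55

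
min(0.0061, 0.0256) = 0.0061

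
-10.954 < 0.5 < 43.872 True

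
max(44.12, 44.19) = 44.19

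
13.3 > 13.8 False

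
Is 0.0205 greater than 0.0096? Yes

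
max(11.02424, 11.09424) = 11.09424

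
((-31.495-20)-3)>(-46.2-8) False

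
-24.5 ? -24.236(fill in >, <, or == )<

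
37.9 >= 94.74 False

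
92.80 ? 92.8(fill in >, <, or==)==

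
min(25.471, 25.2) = 25.2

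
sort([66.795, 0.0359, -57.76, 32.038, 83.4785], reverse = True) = [83.4785, 66.795, 32.038, 0.0359, -57.76]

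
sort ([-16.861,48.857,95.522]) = [-16.861,48.857,95.522]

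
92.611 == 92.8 False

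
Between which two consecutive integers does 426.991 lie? 426 and 427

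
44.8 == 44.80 True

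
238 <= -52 False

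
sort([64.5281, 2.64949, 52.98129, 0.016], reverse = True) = [64.5281, 52.98129, 2.64949, 0.016]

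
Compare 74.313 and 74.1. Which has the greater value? 74.313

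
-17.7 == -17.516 False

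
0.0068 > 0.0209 False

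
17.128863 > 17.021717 True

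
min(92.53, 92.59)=92.53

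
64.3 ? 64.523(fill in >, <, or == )<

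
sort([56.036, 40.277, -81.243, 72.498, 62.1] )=[-81.243, 40.277, 56.036, 62.1, 72.498]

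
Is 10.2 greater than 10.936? No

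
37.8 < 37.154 False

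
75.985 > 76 False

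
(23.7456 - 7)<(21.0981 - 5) False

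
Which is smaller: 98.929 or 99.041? 98.929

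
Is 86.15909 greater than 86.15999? No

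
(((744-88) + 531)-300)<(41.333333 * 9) False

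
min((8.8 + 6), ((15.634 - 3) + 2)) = 14.634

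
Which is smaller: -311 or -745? -745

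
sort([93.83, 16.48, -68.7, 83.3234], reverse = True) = [93.83, 83.3234, 16.48, -68.7]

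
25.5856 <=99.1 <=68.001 False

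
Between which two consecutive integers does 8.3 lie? 8 and 9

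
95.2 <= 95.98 True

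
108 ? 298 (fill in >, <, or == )<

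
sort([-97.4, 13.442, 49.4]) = [-97.4, 13.442, 49.4]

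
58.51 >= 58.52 False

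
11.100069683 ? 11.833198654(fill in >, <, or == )<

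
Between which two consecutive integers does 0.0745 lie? 0 and 1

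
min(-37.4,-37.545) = -37.545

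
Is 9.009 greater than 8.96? Yes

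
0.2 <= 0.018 False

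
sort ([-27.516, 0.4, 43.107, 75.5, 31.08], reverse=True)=[75.5, 43.107, 31.08, 0.4, -27.516]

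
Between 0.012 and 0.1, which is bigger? 0.1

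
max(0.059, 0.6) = 0.6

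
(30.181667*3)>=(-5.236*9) True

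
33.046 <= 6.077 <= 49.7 False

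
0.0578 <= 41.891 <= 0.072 False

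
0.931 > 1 False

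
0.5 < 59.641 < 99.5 True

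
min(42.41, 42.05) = 42.05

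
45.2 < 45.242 True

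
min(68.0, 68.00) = 68.0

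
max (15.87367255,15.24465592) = 15.87367255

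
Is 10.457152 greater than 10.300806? Yes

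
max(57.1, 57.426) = 57.426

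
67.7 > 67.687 True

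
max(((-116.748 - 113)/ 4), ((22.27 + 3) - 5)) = 20.27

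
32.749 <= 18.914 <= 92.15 False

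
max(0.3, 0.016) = 0.3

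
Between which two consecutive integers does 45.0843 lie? 45 and 46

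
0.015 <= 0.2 True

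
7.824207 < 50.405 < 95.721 True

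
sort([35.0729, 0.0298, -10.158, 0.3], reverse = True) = [35.0729, 0.3, 0.0298, -10.158]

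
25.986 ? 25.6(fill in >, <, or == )>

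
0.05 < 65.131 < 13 False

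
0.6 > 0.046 True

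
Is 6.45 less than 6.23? No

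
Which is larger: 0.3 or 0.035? 0.3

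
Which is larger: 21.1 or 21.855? 21.855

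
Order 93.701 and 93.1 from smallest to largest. 93.1,93.701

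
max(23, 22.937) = 23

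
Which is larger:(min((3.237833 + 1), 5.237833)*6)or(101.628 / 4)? (min((3.237833 + 1), 5.237833)*6)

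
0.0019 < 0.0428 True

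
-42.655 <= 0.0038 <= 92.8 True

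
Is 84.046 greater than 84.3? No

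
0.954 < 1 True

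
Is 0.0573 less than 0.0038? No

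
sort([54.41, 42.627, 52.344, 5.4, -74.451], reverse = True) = [54.41, 52.344, 42.627, 5.4, -74.451]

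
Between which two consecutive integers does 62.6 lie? 62 and 63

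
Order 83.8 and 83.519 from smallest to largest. 83.519, 83.8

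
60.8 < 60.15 False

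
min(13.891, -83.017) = -83.017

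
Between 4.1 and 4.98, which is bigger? 4.98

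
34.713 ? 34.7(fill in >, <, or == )>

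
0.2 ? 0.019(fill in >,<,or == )>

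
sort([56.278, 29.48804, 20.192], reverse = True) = [56.278, 29.48804, 20.192]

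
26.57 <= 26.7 True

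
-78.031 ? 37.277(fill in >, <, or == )<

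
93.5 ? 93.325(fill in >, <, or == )>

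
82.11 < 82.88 True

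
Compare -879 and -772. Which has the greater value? -772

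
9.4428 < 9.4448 True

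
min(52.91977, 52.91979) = 52.91977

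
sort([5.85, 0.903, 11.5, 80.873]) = [0.903, 5.85, 11.5, 80.873]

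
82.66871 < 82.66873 True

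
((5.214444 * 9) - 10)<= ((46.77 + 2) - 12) False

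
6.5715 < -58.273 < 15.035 False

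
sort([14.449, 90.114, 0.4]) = [0.4, 14.449, 90.114]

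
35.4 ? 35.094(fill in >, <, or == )>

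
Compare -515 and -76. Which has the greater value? -76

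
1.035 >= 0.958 True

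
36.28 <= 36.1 False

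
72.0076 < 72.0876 True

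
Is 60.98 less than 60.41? No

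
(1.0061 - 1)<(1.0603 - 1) True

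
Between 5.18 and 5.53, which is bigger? 5.53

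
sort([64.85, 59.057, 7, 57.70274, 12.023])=[7, 12.023, 57.70274, 59.057, 64.85]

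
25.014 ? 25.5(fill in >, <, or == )<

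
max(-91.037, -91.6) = -91.037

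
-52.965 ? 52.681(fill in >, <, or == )<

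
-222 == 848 False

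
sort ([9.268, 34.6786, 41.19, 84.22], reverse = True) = [84.22, 41.19, 34.6786, 9.268]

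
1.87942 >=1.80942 True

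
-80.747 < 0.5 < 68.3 True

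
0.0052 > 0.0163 False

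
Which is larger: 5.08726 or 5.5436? 5.5436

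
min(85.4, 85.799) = 85.4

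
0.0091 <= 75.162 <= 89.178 True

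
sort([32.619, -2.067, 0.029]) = [-2.067, 0.029, 32.619]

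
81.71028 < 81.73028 True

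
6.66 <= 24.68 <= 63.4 True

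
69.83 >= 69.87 False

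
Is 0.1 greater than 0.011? Yes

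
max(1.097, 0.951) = 1.097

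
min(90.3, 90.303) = 90.3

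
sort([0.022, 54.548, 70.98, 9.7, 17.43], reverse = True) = [70.98, 54.548, 17.43, 9.7, 0.022]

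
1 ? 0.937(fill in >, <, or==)>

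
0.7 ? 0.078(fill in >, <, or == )>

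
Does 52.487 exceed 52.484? Yes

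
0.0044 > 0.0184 False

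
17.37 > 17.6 False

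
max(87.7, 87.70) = 87.70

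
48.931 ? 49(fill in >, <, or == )<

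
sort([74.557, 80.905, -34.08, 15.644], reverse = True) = [80.905, 74.557, 15.644, -34.08]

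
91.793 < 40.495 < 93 False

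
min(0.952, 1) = 0.952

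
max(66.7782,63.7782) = 66.7782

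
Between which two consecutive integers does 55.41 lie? 55 and 56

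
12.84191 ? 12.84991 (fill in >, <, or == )<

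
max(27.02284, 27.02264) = 27.02284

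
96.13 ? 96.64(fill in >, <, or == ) <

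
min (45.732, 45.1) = 45.1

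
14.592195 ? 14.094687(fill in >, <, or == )>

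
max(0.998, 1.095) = 1.095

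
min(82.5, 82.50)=82.5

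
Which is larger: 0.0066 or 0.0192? 0.0192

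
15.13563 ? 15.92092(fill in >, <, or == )<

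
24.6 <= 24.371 False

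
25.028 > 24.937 True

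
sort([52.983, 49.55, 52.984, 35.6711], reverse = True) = [52.984, 52.983, 49.55, 35.6711]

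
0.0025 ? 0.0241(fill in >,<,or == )<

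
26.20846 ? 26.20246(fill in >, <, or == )>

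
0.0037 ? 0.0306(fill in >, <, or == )<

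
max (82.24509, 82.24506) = 82.24509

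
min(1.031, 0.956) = 0.956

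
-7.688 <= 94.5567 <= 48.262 False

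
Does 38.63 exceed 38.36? Yes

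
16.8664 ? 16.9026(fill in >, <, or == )<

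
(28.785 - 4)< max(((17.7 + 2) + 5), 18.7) False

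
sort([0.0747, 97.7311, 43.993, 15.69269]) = [0.0747, 15.69269, 43.993, 97.7311]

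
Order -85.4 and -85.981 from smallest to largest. -85.981, -85.4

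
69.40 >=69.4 True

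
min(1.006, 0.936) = 0.936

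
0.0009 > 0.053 False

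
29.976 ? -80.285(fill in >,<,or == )>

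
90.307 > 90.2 True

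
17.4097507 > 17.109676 True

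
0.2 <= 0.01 False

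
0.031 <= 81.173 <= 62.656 False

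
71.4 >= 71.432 False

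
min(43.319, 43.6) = 43.319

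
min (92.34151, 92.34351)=92.34151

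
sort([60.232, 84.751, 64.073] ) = [60.232, 64.073, 84.751]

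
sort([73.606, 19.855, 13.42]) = [13.42, 19.855, 73.606]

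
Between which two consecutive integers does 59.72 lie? 59 and 60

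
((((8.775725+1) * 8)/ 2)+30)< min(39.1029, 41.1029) False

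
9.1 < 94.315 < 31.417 False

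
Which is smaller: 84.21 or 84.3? 84.21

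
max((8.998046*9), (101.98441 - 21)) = 80.98441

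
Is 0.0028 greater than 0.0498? No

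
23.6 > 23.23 True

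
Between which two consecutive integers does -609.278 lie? -610 and -609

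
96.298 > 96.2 True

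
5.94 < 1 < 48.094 False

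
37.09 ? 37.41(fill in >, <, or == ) <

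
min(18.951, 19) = 18.951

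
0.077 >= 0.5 False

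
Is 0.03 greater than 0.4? No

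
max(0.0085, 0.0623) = 0.0623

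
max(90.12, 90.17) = 90.17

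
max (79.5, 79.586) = 79.586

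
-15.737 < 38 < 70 True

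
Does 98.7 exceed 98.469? Yes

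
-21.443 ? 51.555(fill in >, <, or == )<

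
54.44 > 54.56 False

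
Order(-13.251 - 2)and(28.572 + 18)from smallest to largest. (-13.251 - 2), (28.572 + 18)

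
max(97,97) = 97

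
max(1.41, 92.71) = 92.71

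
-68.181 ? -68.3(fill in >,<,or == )>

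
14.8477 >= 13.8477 True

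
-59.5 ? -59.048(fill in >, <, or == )<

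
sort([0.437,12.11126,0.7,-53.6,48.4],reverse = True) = [48.4,12.11126,0.7,0.437,-53.6]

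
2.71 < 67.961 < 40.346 False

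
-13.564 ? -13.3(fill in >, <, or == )<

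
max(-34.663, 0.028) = 0.028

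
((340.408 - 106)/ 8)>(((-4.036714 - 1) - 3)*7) True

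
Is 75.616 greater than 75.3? Yes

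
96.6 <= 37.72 False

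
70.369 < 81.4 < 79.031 False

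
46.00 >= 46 True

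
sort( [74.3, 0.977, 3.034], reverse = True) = [74.3, 3.034, 0.977]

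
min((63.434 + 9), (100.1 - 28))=72.1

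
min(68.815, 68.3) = 68.3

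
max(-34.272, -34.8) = -34.272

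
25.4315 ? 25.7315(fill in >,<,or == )<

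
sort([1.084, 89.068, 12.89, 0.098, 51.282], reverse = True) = [89.068, 51.282, 12.89, 1.084, 0.098]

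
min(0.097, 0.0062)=0.0062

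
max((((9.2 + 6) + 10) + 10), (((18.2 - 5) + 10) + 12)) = 35.2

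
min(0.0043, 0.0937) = 0.0043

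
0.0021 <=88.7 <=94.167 True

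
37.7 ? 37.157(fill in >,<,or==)>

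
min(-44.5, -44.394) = -44.5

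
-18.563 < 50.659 True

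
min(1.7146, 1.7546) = 1.7146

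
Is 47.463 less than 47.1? No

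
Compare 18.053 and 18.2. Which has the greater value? 18.2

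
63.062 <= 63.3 True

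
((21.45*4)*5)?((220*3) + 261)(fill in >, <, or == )<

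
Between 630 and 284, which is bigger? 630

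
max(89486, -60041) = 89486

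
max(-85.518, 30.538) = 30.538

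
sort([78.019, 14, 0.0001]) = [0.0001, 14, 78.019]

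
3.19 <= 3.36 True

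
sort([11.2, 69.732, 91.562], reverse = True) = [91.562, 69.732, 11.2]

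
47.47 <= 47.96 True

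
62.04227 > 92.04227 False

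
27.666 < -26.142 False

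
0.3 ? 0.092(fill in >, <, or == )>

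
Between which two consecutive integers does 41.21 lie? 41 and 42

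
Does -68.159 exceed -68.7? Yes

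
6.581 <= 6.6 True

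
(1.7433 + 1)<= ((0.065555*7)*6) True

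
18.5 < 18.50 False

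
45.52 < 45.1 False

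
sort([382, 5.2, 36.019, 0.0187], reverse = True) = [382, 36.019, 5.2, 0.0187]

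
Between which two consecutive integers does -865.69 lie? -866 and -865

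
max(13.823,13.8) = 13.823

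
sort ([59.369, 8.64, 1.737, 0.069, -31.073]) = [-31.073, 0.069, 1.737, 8.64, 59.369]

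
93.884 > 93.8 True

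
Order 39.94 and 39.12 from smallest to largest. 39.12, 39.94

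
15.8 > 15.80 False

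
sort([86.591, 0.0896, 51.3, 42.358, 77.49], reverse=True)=[86.591, 77.49, 51.3, 42.358, 0.0896]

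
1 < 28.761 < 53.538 True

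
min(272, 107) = 107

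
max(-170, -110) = -110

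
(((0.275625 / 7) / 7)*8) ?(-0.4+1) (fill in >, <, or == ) <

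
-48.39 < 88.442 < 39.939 False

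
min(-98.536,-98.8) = -98.8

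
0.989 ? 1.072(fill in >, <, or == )<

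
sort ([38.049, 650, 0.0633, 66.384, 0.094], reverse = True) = [650, 66.384, 38.049, 0.094, 0.0633]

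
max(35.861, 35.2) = 35.861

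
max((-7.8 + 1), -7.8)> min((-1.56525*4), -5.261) False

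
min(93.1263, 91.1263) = 91.1263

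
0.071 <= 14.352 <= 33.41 True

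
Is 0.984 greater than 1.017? No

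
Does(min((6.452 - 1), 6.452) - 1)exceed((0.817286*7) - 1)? No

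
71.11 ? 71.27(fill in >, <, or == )<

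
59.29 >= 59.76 False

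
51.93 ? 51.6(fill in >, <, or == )>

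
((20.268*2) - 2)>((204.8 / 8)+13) False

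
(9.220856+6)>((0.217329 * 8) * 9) False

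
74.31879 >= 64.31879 True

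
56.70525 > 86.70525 False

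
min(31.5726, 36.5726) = 31.5726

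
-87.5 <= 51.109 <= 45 False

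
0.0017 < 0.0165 True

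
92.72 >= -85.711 True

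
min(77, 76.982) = 76.982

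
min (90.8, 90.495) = 90.495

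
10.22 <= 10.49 True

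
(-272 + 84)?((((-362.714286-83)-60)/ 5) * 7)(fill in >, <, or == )>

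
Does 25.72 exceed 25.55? Yes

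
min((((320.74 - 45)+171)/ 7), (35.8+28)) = 63.8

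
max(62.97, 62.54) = 62.97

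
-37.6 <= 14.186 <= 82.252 True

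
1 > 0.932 True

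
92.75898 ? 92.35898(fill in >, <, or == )>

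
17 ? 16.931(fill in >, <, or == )>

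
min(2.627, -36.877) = -36.877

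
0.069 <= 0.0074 False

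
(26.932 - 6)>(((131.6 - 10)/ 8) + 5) True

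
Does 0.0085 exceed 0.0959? No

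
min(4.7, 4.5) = 4.5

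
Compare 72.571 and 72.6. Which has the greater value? 72.6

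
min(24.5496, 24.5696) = 24.5496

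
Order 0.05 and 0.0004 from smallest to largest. 0.0004, 0.05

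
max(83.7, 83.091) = 83.7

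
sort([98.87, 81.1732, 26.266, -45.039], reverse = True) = [98.87, 81.1732, 26.266, -45.039]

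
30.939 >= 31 False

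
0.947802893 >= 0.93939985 True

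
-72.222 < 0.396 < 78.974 True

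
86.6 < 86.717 True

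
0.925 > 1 False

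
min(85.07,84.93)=84.93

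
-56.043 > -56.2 True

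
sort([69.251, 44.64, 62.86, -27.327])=[-27.327, 44.64, 62.86, 69.251]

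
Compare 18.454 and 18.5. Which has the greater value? 18.5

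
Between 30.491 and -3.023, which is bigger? 30.491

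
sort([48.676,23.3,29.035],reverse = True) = [48.676,29.035,23.3]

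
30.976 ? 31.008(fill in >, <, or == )<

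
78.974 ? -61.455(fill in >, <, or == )>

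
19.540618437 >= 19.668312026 False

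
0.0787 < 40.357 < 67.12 True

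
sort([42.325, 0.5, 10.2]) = [0.5, 10.2, 42.325]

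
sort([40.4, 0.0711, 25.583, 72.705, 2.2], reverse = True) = [72.705, 40.4, 25.583, 2.2, 0.0711]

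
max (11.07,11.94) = 11.94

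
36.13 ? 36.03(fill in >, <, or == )>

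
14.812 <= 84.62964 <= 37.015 False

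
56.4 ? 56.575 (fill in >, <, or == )<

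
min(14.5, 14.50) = 14.5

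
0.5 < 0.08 False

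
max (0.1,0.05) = 0.1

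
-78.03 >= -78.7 True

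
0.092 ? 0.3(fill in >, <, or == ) <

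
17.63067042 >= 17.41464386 True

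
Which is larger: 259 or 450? 450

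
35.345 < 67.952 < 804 True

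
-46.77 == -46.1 False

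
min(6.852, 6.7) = 6.7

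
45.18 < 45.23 True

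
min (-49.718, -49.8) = -49.8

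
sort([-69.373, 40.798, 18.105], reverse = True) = [40.798, 18.105, -69.373]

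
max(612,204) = 612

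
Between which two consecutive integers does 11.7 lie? 11 and 12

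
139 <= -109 False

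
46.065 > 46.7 False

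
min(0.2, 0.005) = 0.005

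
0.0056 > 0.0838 False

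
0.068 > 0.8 False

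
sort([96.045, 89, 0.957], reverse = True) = [96.045, 89, 0.957]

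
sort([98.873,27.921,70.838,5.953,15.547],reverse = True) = [98.873,70.838,27.921,15.547,5.953]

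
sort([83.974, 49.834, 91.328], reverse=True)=[91.328, 83.974, 49.834]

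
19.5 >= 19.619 False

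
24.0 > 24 False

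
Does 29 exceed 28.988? Yes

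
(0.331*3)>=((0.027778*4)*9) False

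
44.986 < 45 True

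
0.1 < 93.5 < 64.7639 False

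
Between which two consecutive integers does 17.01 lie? 17 and 18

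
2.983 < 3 True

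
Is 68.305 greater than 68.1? Yes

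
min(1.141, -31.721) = -31.721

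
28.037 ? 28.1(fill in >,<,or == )<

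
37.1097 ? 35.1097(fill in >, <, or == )>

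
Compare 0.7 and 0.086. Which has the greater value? 0.7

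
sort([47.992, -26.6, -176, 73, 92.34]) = [-176, -26.6, 47.992, 73, 92.34]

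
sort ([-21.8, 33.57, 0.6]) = [-21.8, 0.6, 33.57]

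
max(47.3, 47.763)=47.763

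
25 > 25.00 False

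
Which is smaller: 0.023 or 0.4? 0.023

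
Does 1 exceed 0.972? Yes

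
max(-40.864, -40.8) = -40.8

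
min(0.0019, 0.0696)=0.0019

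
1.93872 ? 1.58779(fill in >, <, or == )>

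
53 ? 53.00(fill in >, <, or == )==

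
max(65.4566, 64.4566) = 65.4566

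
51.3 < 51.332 True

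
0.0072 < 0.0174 True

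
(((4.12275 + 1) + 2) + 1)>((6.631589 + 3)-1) False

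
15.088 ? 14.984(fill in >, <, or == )>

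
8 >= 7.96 True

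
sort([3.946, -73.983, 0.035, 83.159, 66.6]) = [-73.983, 0.035, 3.946, 66.6, 83.159]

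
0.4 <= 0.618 True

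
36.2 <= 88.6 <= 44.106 False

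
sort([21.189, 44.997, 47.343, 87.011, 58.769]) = [21.189, 44.997, 47.343, 58.769, 87.011]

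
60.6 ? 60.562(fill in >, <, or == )>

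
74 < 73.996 False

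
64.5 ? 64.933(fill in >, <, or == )<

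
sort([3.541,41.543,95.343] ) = [3.541,41.543,95.343]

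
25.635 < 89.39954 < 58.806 False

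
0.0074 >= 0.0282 False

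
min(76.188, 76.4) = 76.188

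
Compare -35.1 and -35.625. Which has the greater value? -35.1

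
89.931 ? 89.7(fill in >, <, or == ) >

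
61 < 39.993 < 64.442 False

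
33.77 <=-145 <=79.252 False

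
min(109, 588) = 109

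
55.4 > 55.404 False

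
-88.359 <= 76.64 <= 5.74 False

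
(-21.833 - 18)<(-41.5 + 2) True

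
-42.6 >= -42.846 True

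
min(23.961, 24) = 23.961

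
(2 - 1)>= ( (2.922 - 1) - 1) True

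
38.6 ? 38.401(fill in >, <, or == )>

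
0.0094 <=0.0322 True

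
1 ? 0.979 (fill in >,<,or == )>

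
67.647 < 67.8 True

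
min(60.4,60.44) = 60.4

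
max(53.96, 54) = 54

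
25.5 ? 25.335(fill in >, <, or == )>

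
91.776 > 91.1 True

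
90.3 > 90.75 False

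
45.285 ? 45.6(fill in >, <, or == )<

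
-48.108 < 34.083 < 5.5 False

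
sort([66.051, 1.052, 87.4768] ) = [1.052, 66.051, 87.4768]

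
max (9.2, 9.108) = 9.2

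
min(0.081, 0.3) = 0.081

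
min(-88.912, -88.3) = -88.912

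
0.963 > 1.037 False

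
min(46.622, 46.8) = 46.622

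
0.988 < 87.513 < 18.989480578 False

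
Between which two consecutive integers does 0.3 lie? 0 and 1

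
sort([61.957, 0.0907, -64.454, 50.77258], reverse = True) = [61.957, 50.77258, 0.0907, -64.454]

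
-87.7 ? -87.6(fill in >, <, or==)<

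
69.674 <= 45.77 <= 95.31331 False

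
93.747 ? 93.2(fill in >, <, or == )>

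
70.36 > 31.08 True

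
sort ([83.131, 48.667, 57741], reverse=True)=[57741, 83.131, 48.667]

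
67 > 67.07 False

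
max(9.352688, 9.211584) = 9.352688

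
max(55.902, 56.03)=56.03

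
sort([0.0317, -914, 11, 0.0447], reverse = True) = [11, 0.0447, 0.0317, -914]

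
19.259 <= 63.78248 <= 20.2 False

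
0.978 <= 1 True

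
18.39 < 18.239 False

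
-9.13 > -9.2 True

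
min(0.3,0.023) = 0.023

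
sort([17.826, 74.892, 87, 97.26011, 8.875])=[8.875, 17.826, 74.892, 87, 97.26011]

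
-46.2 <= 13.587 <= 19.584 True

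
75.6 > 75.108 True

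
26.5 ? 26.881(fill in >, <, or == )<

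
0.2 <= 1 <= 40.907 True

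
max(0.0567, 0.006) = 0.0567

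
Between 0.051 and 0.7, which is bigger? 0.7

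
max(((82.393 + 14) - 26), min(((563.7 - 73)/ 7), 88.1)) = 70.393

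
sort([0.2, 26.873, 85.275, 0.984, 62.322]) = [0.2, 0.984, 26.873, 62.322, 85.275]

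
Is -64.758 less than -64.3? Yes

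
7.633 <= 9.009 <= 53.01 True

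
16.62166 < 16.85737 True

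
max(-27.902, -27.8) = -27.8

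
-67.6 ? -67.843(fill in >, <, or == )>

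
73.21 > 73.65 False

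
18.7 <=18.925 True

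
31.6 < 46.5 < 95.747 True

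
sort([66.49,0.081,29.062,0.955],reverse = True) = [66.49,29.062,0.955,0.081]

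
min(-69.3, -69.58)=-69.58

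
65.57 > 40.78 True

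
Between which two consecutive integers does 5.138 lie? 5 and 6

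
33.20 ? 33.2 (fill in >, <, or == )==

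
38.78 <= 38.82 True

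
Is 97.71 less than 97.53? No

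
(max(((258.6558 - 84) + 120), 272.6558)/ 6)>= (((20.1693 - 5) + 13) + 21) False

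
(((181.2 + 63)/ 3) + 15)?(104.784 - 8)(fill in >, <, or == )<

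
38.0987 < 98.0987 True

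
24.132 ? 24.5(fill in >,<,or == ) <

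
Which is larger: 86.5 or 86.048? 86.5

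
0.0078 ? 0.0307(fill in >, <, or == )<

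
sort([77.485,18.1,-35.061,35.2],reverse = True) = [77.485,35.2,18.1,-35.061]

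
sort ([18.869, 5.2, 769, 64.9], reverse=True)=[769, 64.9, 18.869, 5.2]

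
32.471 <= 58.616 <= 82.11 True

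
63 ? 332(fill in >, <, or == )<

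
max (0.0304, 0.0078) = 0.0304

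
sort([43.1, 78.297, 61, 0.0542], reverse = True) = [78.297, 61, 43.1, 0.0542]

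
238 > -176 True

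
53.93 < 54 True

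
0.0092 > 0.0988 False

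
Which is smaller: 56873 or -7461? -7461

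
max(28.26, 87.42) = 87.42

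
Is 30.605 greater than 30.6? Yes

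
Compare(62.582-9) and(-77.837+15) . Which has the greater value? (62.582-9)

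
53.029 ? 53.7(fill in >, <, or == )<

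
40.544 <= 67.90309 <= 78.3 True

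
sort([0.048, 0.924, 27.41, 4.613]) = [0.048, 0.924, 4.613, 27.41]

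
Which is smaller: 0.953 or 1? 0.953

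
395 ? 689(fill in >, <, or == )<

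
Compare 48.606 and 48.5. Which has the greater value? 48.606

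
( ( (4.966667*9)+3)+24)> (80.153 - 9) True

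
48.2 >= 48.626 False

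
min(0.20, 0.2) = 0.20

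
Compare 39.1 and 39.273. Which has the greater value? 39.273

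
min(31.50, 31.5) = 31.50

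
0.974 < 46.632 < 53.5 True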